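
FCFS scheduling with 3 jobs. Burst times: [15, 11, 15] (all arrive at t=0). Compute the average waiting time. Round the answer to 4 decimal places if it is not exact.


FCFS order (as given): [15, 11, 15]
Waiting times:
  Job 1: wait = 0
  Job 2: wait = 15
  Job 3: wait = 26
Sum of waiting times = 41
Average waiting time = 41/3 = 13.6667

13.6667


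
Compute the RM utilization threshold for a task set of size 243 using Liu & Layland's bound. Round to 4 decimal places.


Compute 2^(1/243) = 1.0028565297
Subtract 1: 1.0028565297 - 1 = 0.0028565297
Multiply by n: 243 * 0.0028565297 = 0.6941367171
Round to 4 dp: 0.6941

0.6941


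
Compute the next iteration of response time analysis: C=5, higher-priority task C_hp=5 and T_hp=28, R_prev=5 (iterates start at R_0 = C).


R_next = C + ceil(R_prev / T_hp) * C_hp
ceil(5 / 28) = ceil(0.1786) = 1
Interference = 1 * 5 = 5
R_next = 5 + 5 = 10

10


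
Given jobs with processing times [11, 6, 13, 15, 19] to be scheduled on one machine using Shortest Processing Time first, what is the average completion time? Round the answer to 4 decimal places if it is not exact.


Sort jobs by processing time (SPT order): [6, 11, 13, 15, 19]
Compute completion times sequentially:
  Job 1: processing = 6, completes at 6
  Job 2: processing = 11, completes at 17
  Job 3: processing = 13, completes at 30
  Job 4: processing = 15, completes at 45
  Job 5: processing = 19, completes at 64
Sum of completion times = 162
Average completion time = 162/5 = 32.4

32.4


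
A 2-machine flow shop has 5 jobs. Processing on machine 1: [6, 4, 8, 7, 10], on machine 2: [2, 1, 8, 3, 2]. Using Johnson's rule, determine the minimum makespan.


Apply Johnson's rule:
  Group 1 (a <= b): [(3, 8, 8)]
  Group 2 (a > b): [(4, 7, 3), (1, 6, 2), (5, 10, 2), (2, 4, 1)]
Optimal job order: [3, 4, 1, 5, 2]
Schedule:
  Job 3: M1 done at 8, M2 done at 16
  Job 4: M1 done at 15, M2 done at 19
  Job 1: M1 done at 21, M2 done at 23
  Job 5: M1 done at 31, M2 done at 33
  Job 2: M1 done at 35, M2 done at 36
Makespan = 36

36


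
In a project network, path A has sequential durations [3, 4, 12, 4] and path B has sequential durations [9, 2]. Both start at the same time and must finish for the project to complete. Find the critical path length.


Path A total = 3 + 4 + 12 + 4 = 23
Path B total = 9 + 2 = 11
Critical path = longest path = max(23, 11) = 23

23


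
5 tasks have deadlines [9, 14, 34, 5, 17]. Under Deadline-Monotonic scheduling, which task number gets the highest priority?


Sort tasks by relative deadline (ascending):
  Task 4: deadline = 5
  Task 1: deadline = 9
  Task 2: deadline = 14
  Task 5: deadline = 17
  Task 3: deadline = 34
Priority order (highest first): [4, 1, 2, 5, 3]
Highest priority task = 4

4


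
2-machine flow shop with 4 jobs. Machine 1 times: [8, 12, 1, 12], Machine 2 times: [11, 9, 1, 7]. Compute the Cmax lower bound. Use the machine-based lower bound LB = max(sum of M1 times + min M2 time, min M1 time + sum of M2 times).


LB1 = sum(M1 times) + min(M2 times) = 33 + 1 = 34
LB2 = min(M1 times) + sum(M2 times) = 1 + 28 = 29
Lower bound = max(LB1, LB2) = max(34, 29) = 34

34


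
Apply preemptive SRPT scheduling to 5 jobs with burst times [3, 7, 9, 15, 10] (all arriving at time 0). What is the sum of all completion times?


Since all jobs arrive at t=0, SRPT equals SPT ordering.
SPT order: [3, 7, 9, 10, 15]
Completion times:
  Job 1: p=3, C=3
  Job 2: p=7, C=10
  Job 3: p=9, C=19
  Job 4: p=10, C=29
  Job 5: p=15, C=44
Total completion time = 3 + 10 + 19 + 29 + 44 = 105

105


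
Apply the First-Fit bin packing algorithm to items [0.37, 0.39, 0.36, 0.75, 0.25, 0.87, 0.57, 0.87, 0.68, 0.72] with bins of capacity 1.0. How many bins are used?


Place items sequentially using First-Fit:
  Item 0.37 -> new Bin 1
  Item 0.39 -> Bin 1 (now 0.76)
  Item 0.36 -> new Bin 2
  Item 0.75 -> new Bin 3
  Item 0.25 -> Bin 2 (now 0.61)
  Item 0.87 -> new Bin 4
  Item 0.57 -> new Bin 5
  Item 0.87 -> new Bin 6
  Item 0.68 -> new Bin 7
  Item 0.72 -> new Bin 8
Total bins used = 8

8


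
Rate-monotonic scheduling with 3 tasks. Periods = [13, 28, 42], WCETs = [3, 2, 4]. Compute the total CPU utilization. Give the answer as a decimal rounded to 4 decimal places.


Compute individual utilizations (exact fractions):
  Task 1: C/T = 3/13 (approx. 0.2308)
  Task 2: C/T = 2/28 = 1/14 (approx. 0.0714)
  Task 3: C/T = 4/42 = 2/21 (approx. 0.0952)
Total utilization U = 3/13 + 1/14 + 2/21 = 31/78
Rounded to 4 decimal places: U = 0.3974
RM (Liu & Layland) bound for 3 tasks = 0.779763; compare with U = 31/78 (approx. 0.397436)
U <= bound, so schedulable by RM sufficient condition.

0.3974


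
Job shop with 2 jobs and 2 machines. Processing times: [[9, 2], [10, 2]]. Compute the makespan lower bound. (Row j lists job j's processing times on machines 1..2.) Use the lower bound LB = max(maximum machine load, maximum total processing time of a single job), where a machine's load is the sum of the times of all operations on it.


Machine loads:
  Machine 1: 9 + 10 = 19
  Machine 2: 2 + 2 = 4
Max machine load = 19
Job totals:
  Job 1: 11
  Job 2: 12
Max job total = 12
Lower bound = max(19, 12) = 19

19


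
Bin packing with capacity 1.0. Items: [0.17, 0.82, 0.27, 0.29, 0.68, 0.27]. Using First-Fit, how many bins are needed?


Place items sequentially using First-Fit:
  Item 0.17 -> new Bin 1
  Item 0.82 -> Bin 1 (now 0.99)
  Item 0.27 -> new Bin 2
  Item 0.29 -> Bin 2 (now 0.56)
  Item 0.68 -> new Bin 3
  Item 0.27 -> Bin 2 (now 0.83)
Total bins used = 3

3


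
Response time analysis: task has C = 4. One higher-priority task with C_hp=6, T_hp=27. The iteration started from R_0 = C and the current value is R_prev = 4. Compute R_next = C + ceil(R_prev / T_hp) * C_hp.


R_next = C + ceil(R_prev / T_hp) * C_hp
ceil(4 / 27) = ceil(0.1481) = 1
Interference = 1 * 6 = 6
R_next = 4 + 6 = 10

10


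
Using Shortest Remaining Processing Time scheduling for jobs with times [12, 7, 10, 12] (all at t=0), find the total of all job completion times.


Since all jobs arrive at t=0, SRPT equals SPT ordering.
SPT order: [7, 10, 12, 12]
Completion times:
  Job 1: p=7, C=7
  Job 2: p=10, C=17
  Job 3: p=12, C=29
  Job 4: p=12, C=41
Total completion time = 7 + 17 + 29 + 41 = 94

94


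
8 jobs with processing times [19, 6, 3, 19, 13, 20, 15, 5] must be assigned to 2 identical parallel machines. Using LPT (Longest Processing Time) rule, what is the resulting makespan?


Sort jobs in decreasing order (LPT): [20, 19, 19, 15, 13, 6, 5, 3]
Assign each job to the least loaded machine:
  Machine 1: jobs [20, 15, 13, 3], load = 51
  Machine 2: jobs [19, 19, 6, 5], load = 49
Makespan = max load = 51

51


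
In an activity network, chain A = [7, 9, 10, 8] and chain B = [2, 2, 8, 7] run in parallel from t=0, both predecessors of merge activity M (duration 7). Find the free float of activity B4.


ES(B4) = sum of predecessors on chain B = 12
EF(B4) = ES + duration = 12 + 7 = 19
Successor of B4 is M. ES(M) = max(sum(A), sum(B)) = max(34, 19) = 34
Free float = ES(successor) - EF(current) = 34 - 19 = 15

15


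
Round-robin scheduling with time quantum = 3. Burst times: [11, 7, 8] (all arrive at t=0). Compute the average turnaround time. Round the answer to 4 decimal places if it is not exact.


Time quantum = 3
Execution trace:
  J1 runs 3 units, time = 3
  J2 runs 3 units, time = 6
  J3 runs 3 units, time = 9
  J1 runs 3 units, time = 12
  J2 runs 3 units, time = 15
  J3 runs 3 units, time = 18
  J1 runs 3 units, time = 21
  J2 runs 1 units, time = 22
  J3 runs 2 units, time = 24
  J1 runs 2 units, time = 26
Finish times: [26, 22, 24]
Average turnaround = 72/3 = 24.0

24.0


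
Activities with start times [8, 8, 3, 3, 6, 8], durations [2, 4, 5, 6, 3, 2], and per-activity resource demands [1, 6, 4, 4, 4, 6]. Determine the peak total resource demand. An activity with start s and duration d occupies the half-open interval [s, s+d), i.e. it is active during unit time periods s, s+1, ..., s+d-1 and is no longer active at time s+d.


Each activity i is active on [start_i, start_i + duration_i).
Compute total resource usage per time slot:
  t=0: active resources = [], total = 0
  t=1: active resources = [], total = 0
  t=2: active resources = [], total = 0
  t=3: active resources = [4, 4], total = 8
  t=4: active resources = [4, 4], total = 8
  t=5: active resources = [4, 4], total = 8
  t=6: active resources = [4, 4, 4], total = 12
  t=7: active resources = [4, 4, 4], total = 12
  t=8: active resources = [1, 6, 4, 4, 6], total = 21
  t=9: active resources = [1, 6, 6], total = 13
  t=10: active resources = [6], total = 6
  t=11: active resources = [6], total = 6
Peak resource demand = 21

21


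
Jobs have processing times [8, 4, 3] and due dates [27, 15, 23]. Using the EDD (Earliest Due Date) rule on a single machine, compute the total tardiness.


Sort by due date (EDD order): [(4, 15), (3, 23), (8, 27)]
Compute completion times and tardiness:
  Job 1: p=4, d=15, C=4, tardiness=max(0,4-15)=0
  Job 2: p=3, d=23, C=7, tardiness=max(0,7-23)=0
  Job 3: p=8, d=27, C=15, tardiness=max(0,15-27)=0
Total tardiness = 0

0


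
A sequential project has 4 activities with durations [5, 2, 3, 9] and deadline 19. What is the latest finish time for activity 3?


LF(activity 3) = deadline - sum of successor durations
Successors: activities 4 through 4 with durations [9]
Sum of successor durations = 9
LF = 19 - 9 = 10

10


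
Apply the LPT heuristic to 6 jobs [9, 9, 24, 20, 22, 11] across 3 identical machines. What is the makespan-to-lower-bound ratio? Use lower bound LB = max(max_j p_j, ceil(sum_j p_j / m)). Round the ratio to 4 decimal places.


LPT order: [24, 22, 20, 11, 9, 9]
Machine loads after assignment: [33, 31, 31]
LPT makespan = 33
Lower bound = max(max_job, ceil(total/3)) = max(24, 32) = 32
Ratio = 33 / 32 = 1.0313

1.0313


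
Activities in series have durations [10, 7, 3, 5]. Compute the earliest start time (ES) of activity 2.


Activity 2 starts after activities 1 through 1 complete.
Predecessor durations: [10]
ES = 10 = 10

10


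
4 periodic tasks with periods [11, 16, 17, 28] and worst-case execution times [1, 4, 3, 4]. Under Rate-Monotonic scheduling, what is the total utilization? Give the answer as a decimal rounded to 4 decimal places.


Compute individual utilizations (exact fractions):
  Task 1: C/T = 1/11 (approx. 0.0909)
  Task 2: C/T = 4/16 = 1/4 (approx. 0.25)
  Task 3: C/T = 3/17 (approx. 0.1765)
  Task 4: C/T = 4/28 = 1/7 (approx. 0.1429)
Total utilization U = 1/11 + 1/4 + 3/17 + 1/7 = 3457/5236
Rounded to 4 decimal places: U = 0.6602
RM (Liu & Layland) bound for 4 tasks = 0.756828; compare with U = 3457/5236 (approx. 0.660237)
U <= bound, so schedulable by RM sufficient condition.

0.6602


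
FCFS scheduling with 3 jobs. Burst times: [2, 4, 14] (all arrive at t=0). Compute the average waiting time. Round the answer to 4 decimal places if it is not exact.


FCFS order (as given): [2, 4, 14]
Waiting times:
  Job 1: wait = 0
  Job 2: wait = 2
  Job 3: wait = 6
Sum of waiting times = 8
Average waiting time = 8/3 = 2.6667

2.6667


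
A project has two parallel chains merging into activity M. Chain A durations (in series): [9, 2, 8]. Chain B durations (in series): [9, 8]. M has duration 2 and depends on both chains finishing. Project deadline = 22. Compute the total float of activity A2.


Forward pass: ES(A2) = sum of predecessors on chain A = 9
EF = ES + duration = 9 + 2 = 11
Backward pass: LF(M) = deadline = 22; LS(M) = 22 - 2 = 20
LF(A2) = LS(M) - sum(successors on chain A) = 20 - 8 = 12
LS = LF - duration = 12 - 2 = 10
Total float = LS - ES = 10 - 9 = 1

1


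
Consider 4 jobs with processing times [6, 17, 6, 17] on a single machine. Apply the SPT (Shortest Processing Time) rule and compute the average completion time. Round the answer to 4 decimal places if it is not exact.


Sort jobs by processing time (SPT order): [6, 6, 17, 17]
Compute completion times sequentially:
  Job 1: processing = 6, completes at 6
  Job 2: processing = 6, completes at 12
  Job 3: processing = 17, completes at 29
  Job 4: processing = 17, completes at 46
Sum of completion times = 93
Average completion time = 93/4 = 23.25

23.25


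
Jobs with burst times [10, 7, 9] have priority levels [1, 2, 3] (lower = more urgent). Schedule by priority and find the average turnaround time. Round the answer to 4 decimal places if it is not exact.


Sort by priority (ascending = highest first):
Order: [(1, 10), (2, 7), (3, 9)]
Completion times:
  Priority 1, burst=10, C=10
  Priority 2, burst=7, C=17
  Priority 3, burst=9, C=26
Average turnaround = 53/3 = 17.6667

17.6667


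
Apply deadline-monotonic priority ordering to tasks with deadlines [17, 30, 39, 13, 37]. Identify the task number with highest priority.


Sort tasks by relative deadline (ascending):
  Task 4: deadline = 13
  Task 1: deadline = 17
  Task 2: deadline = 30
  Task 5: deadline = 37
  Task 3: deadline = 39
Priority order (highest first): [4, 1, 2, 5, 3]
Highest priority task = 4

4


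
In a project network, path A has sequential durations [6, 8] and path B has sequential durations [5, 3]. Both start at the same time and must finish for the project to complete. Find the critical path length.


Path A total = 6 + 8 = 14
Path B total = 5 + 3 = 8
Critical path = longest path = max(14, 8) = 14

14


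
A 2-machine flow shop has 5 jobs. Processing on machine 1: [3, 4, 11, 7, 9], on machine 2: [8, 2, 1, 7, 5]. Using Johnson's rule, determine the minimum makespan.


Apply Johnson's rule:
  Group 1 (a <= b): [(1, 3, 8), (4, 7, 7)]
  Group 2 (a > b): [(5, 9, 5), (2, 4, 2), (3, 11, 1)]
Optimal job order: [1, 4, 5, 2, 3]
Schedule:
  Job 1: M1 done at 3, M2 done at 11
  Job 4: M1 done at 10, M2 done at 18
  Job 5: M1 done at 19, M2 done at 24
  Job 2: M1 done at 23, M2 done at 26
  Job 3: M1 done at 34, M2 done at 35
Makespan = 35

35


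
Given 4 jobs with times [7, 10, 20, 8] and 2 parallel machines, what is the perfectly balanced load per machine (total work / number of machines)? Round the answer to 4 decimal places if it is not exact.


Total processing time = 7 + 10 + 20 + 8 = 45
Number of machines = 2
Ideal balanced load = 45 / 2 = 22.5

22.5


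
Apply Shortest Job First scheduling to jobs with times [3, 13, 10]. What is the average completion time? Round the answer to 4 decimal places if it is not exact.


SJF order (ascending): [3, 10, 13]
Completion times:
  Job 1: burst=3, C=3
  Job 2: burst=10, C=13
  Job 3: burst=13, C=26
Average completion = 42/3 = 14.0

14.0


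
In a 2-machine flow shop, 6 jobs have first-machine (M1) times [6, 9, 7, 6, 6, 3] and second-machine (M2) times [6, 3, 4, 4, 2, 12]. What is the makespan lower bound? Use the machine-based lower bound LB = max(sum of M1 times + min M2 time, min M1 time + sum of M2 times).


LB1 = sum(M1 times) + min(M2 times) = 37 + 2 = 39
LB2 = min(M1 times) + sum(M2 times) = 3 + 31 = 34
Lower bound = max(LB1, LB2) = max(39, 34) = 39

39


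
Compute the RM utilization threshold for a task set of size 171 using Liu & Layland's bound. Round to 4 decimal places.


Compute 2^(1/171) = 1.0040617188
Subtract 1: 1.0040617188 - 1 = 0.0040617188
Multiply by n: 171 * 0.0040617188 = 0.6945539148
Round to 4 dp: 0.6946

0.6946


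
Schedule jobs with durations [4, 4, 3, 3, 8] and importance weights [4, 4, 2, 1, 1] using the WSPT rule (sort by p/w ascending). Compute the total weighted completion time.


Compute p/w ratios and sort ascending (WSPT): [(4, 4), (4, 4), (3, 2), (3, 1), (8, 1)]
Compute weighted completion times:
  Job (p=4,w=4): C=4, w*C=4*4=16
  Job (p=4,w=4): C=8, w*C=4*8=32
  Job (p=3,w=2): C=11, w*C=2*11=22
  Job (p=3,w=1): C=14, w*C=1*14=14
  Job (p=8,w=1): C=22, w*C=1*22=22
Total weighted completion time = 106

106


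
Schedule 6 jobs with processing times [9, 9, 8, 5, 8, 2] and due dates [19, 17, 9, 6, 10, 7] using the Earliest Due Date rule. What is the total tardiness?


Sort by due date (EDD order): [(5, 6), (2, 7), (8, 9), (8, 10), (9, 17), (9, 19)]
Compute completion times and tardiness:
  Job 1: p=5, d=6, C=5, tardiness=max(0,5-6)=0
  Job 2: p=2, d=7, C=7, tardiness=max(0,7-7)=0
  Job 3: p=8, d=9, C=15, tardiness=max(0,15-9)=6
  Job 4: p=8, d=10, C=23, tardiness=max(0,23-10)=13
  Job 5: p=9, d=17, C=32, tardiness=max(0,32-17)=15
  Job 6: p=9, d=19, C=41, tardiness=max(0,41-19)=22
Total tardiness = 56

56


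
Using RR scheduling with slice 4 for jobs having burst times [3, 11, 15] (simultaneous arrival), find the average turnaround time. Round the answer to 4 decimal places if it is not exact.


Time quantum = 4
Execution trace:
  J1 runs 3 units, time = 3
  J2 runs 4 units, time = 7
  J3 runs 4 units, time = 11
  J2 runs 4 units, time = 15
  J3 runs 4 units, time = 19
  J2 runs 3 units, time = 22
  J3 runs 4 units, time = 26
  J3 runs 3 units, time = 29
Finish times: [3, 22, 29]
Average turnaround = 54/3 = 18.0

18.0


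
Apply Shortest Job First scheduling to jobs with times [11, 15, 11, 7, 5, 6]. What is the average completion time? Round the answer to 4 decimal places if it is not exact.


SJF order (ascending): [5, 6, 7, 11, 11, 15]
Completion times:
  Job 1: burst=5, C=5
  Job 2: burst=6, C=11
  Job 3: burst=7, C=18
  Job 4: burst=11, C=29
  Job 5: burst=11, C=40
  Job 6: burst=15, C=55
Average completion = 158/6 = 26.3333

26.3333


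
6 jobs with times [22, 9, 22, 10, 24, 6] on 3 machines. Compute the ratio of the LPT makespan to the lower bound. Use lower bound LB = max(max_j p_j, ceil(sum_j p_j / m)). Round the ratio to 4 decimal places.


LPT order: [24, 22, 22, 10, 9, 6]
Machine loads after assignment: [30, 32, 31]
LPT makespan = 32
Lower bound = max(max_job, ceil(total/3)) = max(24, 31) = 31
Ratio = 32 / 31 = 1.0323

1.0323


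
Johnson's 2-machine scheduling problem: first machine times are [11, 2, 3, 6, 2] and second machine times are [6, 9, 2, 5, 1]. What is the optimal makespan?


Apply Johnson's rule:
  Group 1 (a <= b): [(2, 2, 9)]
  Group 2 (a > b): [(1, 11, 6), (4, 6, 5), (3, 3, 2), (5, 2, 1)]
Optimal job order: [2, 1, 4, 3, 5]
Schedule:
  Job 2: M1 done at 2, M2 done at 11
  Job 1: M1 done at 13, M2 done at 19
  Job 4: M1 done at 19, M2 done at 24
  Job 3: M1 done at 22, M2 done at 26
  Job 5: M1 done at 24, M2 done at 27
Makespan = 27

27


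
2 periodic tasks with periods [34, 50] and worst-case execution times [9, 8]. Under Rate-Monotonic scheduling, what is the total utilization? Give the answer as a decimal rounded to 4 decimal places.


Compute individual utilizations (exact fractions):
  Task 1: C/T = 9/34 (approx. 0.2647)
  Task 2: C/T = 8/50 = 4/25 (approx. 0.16)
Total utilization U = 9/34 + 4/25 = 361/850
Rounded to 4 decimal places: U = 0.4247
RM (Liu & Layland) bound for 2 tasks = 0.828427; compare with U = 361/850 (approx. 0.424706)
U <= bound, so schedulable by RM sufficient condition.

0.4247


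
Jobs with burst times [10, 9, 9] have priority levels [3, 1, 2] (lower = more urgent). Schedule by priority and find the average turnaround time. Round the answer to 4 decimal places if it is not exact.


Sort by priority (ascending = highest first):
Order: [(1, 9), (2, 9), (3, 10)]
Completion times:
  Priority 1, burst=9, C=9
  Priority 2, burst=9, C=18
  Priority 3, burst=10, C=28
Average turnaround = 55/3 = 18.3333

18.3333


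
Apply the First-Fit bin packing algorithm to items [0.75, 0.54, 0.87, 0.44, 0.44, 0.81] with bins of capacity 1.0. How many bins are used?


Place items sequentially using First-Fit:
  Item 0.75 -> new Bin 1
  Item 0.54 -> new Bin 2
  Item 0.87 -> new Bin 3
  Item 0.44 -> Bin 2 (now 0.98)
  Item 0.44 -> new Bin 4
  Item 0.81 -> new Bin 5
Total bins used = 5

5


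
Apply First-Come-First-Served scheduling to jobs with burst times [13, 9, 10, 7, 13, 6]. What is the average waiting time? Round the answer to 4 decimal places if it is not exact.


FCFS order (as given): [13, 9, 10, 7, 13, 6]
Waiting times:
  Job 1: wait = 0
  Job 2: wait = 13
  Job 3: wait = 22
  Job 4: wait = 32
  Job 5: wait = 39
  Job 6: wait = 52
Sum of waiting times = 158
Average waiting time = 158/6 = 26.3333

26.3333


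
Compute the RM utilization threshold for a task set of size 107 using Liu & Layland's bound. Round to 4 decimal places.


Compute 2^(1/107) = 1.0064990387
Subtract 1: 1.0064990387 - 1 = 0.0064990387
Multiply by n: 107 * 0.0064990387 = 0.6953971409
Round to 4 dp: 0.6954

0.6954


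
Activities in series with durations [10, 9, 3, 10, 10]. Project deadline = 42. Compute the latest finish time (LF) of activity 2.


LF(activity 2) = deadline - sum of successor durations
Successors: activities 3 through 5 with durations [3, 10, 10]
Sum of successor durations = 23
LF = 42 - 23 = 19

19


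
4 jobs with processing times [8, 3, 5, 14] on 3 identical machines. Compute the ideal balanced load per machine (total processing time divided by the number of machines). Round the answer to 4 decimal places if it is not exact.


Total processing time = 8 + 3 + 5 + 14 = 30
Number of machines = 3
Ideal balanced load = 30 / 3 = 10.0

10.0


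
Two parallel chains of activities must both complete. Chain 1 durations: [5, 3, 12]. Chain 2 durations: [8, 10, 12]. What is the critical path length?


Path A total = 5 + 3 + 12 = 20
Path B total = 8 + 10 + 12 = 30
Critical path = longest path = max(20, 30) = 30

30


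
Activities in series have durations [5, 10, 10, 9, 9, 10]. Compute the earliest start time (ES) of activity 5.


Activity 5 starts after activities 1 through 4 complete.
Predecessor durations: [5, 10, 10, 9]
ES = 5 + 10 + 10 + 9 = 34

34


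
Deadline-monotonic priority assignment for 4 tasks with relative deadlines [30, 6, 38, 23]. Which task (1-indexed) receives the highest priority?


Sort tasks by relative deadline (ascending):
  Task 2: deadline = 6
  Task 4: deadline = 23
  Task 1: deadline = 30
  Task 3: deadline = 38
Priority order (highest first): [2, 4, 1, 3]
Highest priority task = 2

2


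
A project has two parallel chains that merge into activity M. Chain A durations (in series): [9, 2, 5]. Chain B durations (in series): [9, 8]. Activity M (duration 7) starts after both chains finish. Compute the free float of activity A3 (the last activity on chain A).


ES(A3) = sum of predecessors on chain A = 11
EF(A3) = ES + duration = 11 + 5 = 16
Successor of A3 is M. ES(M) = max(sum(A), sum(B)) = max(16, 17) = 17
Free float = ES(successor) - EF(current) = 17 - 16 = 1

1


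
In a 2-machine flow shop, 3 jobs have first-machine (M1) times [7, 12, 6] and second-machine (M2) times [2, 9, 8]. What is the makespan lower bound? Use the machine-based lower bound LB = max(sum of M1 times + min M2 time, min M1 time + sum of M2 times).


LB1 = sum(M1 times) + min(M2 times) = 25 + 2 = 27
LB2 = min(M1 times) + sum(M2 times) = 6 + 19 = 25
Lower bound = max(LB1, LB2) = max(27, 25) = 27

27


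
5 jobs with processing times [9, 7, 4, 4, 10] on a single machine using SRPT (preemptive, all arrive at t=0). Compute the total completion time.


Since all jobs arrive at t=0, SRPT equals SPT ordering.
SPT order: [4, 4, 7, 9, 10]
Completion times:
  Job 1: p=4, C=4
  Job 2: p=4, C=8
  Job 3: p=7, C=15
  Job 4: p=9, C=24
  Job 5: p=10, C=34
Total completion time = 4 + 8 + 15 + 24 + 34 = 85

85


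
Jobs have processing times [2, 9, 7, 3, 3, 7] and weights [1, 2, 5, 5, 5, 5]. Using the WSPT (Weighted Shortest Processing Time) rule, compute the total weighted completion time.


Compute p/w ratios and sort ascending (WSPT): [(3, 5), (3, 5), (7, 5), (7, 5), (2, 1), (9, 2)]
Compute weighted completion times:
  Job (p=3,w=5): C=3, w*C=5*3=15
  Job (p=3,w=5): C=6, w*C=5*6=30
  Job (p=7,w=5): C=13, w*C=5*13=65
  Job (p=7,w=5): C=20, w*C=5*20=100
  Job (p=2,w=1): C=22, w*C=1*22=22
  Job (p=9,w=2): C=31, w*C=2*31=62
Total weighted completion time = 294

294


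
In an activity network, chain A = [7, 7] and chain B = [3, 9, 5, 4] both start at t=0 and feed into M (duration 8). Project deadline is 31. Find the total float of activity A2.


Forward pass: ES(A2) = sum of predecessors on chain A = 7
EF = ES + duration = 7 + 7 = 14
Backward pass: LF(M) = deadline = 31; LS(M) = 31 - 8 = 23
LF(A2) = LS(M) - sum(successors on chain A) = 23 - 0 = 23
LS = LF - duration = 23 - 7 = 16
Total float = LS - ES = 16 - 7 = 9

9


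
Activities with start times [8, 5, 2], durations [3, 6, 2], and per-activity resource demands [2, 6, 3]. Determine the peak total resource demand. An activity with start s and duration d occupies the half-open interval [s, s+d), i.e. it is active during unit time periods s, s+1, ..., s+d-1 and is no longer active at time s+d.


Each activity i is active on [start_i, start_i + duration_i).
Compute total resource usage per time slot:
  t=0: active resources = [], total = 0
  t=1: active resources = [], total = 0
  t=2: active resources = [3], total = 3
  t=3: active resources = [3], total = 3
  t=4: active resources = [], total = 0
  t=5: active resources = [6], total = 6
  t=6: active resources = [6], total = 6
  t=7: active resources = [6], total = 6
  t=8: active resources = [2, 6], total = 8
  t=9: active resources = [2, 6], total = 8
  t=10: active resources = [2, 6], total = 8
Peak resource demand = 8

8


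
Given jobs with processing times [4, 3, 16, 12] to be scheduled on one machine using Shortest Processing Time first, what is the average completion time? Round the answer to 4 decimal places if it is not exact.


Sort jobs by processing time (SPT order): [3, 4, 12, 16]
Compute completion times sequentially:
  Job 1: processing = 3, completes at 3
  Job 2: processing = 4, completes at 7
  Job 3: processing = 12, completes at 19
  Job 4: processing = 16, completes at 35
Sum of completion times = 64
Average completion time = 64/4 = 16.0

16.0


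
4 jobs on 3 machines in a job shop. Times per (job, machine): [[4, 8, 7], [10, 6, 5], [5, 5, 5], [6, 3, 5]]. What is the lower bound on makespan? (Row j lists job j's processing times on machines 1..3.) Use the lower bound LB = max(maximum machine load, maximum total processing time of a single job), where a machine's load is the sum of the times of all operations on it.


Machine loads:
  Machine 1: 4 + 10 + 5 + 6 = 25
  Machine 2: 8 + 6 + 5 + 3 = 22
  Machine 3: 7 + 5 + 5 + 5 = 22
Max machine load = 25
Job totals:
  Job 1: 19
  Job 2: 21
  Job 3: 15
  Job 4: 14
Max job total = 21
Lower bound = max(25, 21) = 25

25


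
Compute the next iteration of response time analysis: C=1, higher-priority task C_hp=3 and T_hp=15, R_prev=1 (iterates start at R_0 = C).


R_next = C + ceil(R_prev / T_hp) * C_hp
ceil(1 / 15) = ceil(0.0667) = 1
Interference = 1 * 3 = 3
R_next = 1 + 3 = 4

4


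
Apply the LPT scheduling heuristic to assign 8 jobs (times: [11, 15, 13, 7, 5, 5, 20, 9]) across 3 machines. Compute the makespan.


Sort jobs in decreasing order (LPT): [20, 15, 13, 11, 9, 7, 5, 5]
Assign each job to the least loaded machine:
  Machine 1: jobs [20, 7], load = 27
  Machine 2: jobs [15, 9, 5], load = 29
  Machine 3: jobs [13, 11, 5], load = 29
Makespan = max load = 29

29


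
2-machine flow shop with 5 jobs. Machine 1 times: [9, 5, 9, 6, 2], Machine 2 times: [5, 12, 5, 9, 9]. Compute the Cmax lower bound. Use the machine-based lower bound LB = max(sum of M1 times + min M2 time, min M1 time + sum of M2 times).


LB1 = sum(M1 times) + min(M2 times) = 31 + 5 = 36
LB2 = min(M1 times) + sum(M2 times) = 2 + 40 = 42
Lower bound = max(LB1, LB2) = max(36, 42) = 42

42


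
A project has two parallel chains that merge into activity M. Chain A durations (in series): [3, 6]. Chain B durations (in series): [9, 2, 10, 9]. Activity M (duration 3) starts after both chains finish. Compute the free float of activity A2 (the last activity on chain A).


ES(A2) = sum of predecessors on chain A = 3
EF(A2) = ES + duration = 3 + 6 = 9
Successor of A2 is M. ES(M) = max(sum(A), sum(B)) = max(9, 30) = 30
Free float = ES(successor) - EF(current) = 30 - 9 = 21

21


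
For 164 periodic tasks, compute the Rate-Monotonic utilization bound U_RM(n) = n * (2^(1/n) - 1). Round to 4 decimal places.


Compute 2^(1/164) = 1.0042354515
Subtract 1: 1.0042354515 - 1 = 0.0042354515
Multiply by n: 164 * 0.0042354515 = 0.6946140460
Round to 4 dp: 0.6946

0.6946


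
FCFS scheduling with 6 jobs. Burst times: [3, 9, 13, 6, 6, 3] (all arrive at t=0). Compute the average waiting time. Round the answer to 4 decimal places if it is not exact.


FCFS order (as given): [3, 9, 13, 6, 6, 3]
Waiting times:
  Job 1: wait = 0
  Job 2: wait = 3
  Job 3: wait = 12
  Job 4: wait = 25
  Job 5: wait = 31
  Job 6: wait = 37
Sum of waiting times = 108
Average waiting time = 108/6 = 18.0

18.0


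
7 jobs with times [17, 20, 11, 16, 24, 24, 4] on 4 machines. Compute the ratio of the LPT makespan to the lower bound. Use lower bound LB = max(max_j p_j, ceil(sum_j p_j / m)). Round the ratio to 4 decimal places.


LPT order: [24, 24, 20, 17, 16, 11, 4]
Machine loads after assignment: [28, 24, 31, 33]
LPT makespan = 33
Lower bound = max(max_job, ceil(total/4)) = max(24, 29) = 29
Ratio = 33 / 29 = 1.1379

1.1379


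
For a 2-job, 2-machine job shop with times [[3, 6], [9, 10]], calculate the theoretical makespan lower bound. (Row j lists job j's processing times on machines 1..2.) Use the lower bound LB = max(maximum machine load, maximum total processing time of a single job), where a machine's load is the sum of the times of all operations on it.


Machine loads:
  Machine 1: 3 + 9 = 12
  Machine 2: 6 + 10 = 16
Max machine load = 16
Job totals:
  Job 1: 9
  Job 2: 19
Max job total = 19
Lower bound = max(16, 19) = 19

19


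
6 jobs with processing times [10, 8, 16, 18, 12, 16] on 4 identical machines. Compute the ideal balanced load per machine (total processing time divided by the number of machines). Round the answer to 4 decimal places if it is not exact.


Total processing time = 10 + 8 + 16 + 18 + 12 + 16 = 80
Number of machines = 4
Ideal balanced load = 80 / 4 = 20.0

20.0


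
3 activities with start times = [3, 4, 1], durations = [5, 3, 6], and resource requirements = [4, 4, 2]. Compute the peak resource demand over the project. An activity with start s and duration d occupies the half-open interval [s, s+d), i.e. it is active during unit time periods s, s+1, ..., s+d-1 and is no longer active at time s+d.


Each activity i is active on [start_i, start_i + duration_i).
Compute total resource usage per time slot:
  t=0: active resources = [], total = 0
  t=1: active resources = [2], total = 2
  t=2: active resources = [2], total = 2
  t=3: active resources = [4, 2], total = 6
  t=4: active resources = [4, 4, 2], total = 10
  t=5: active resources = [4, 4, 2], total = 10
  t=6: active resources = [4, 4, 2], total = 10
  t=7: active resources = [4], total = 4
Peak resource demand = 10

10


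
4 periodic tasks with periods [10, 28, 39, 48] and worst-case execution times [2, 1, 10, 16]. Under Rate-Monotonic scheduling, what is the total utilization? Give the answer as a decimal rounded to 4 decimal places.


Compute individual utilizations (exact fractions):
  Task 1: C/T = 2/10 = 1/5 (approx. 0.2)
  Task 2: C/T = 1/28 (approx. 0.0357)
  Task 3: C/T = 10/39 (approx. 0.2564)
  Task 4: C/T = 16/48 = 1/3 (approx. 0.3333)
Total utilization U = 1/5 + 1/28 + 10/39 + 1/3 = 4507/5460
Rounded to 4 decimal places: U = 0.8255
RM (Liu & Layland) bound for 4 tasks = 0.756828; compare with U = 4507/5460 (approx. 0.825458)
bound < U <= 1, so the RM sufficient condition is not met (inconclusive; an exact test such as response-time analysis is needed).

0.8255


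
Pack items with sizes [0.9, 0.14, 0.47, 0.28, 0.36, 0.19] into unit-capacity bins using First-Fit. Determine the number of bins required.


Place items sequentially using First-Fit:
  Item 0.9 -> new Bin 1
  Item 0.14 -> new Bin 2
  Item 0.47 -> Bin 2 (now 0.61)
  Item 0.28 -> Bin 2 (now 0.89)
  Item 0.36 -> new Bin 3
  Item 0.19 -> Bin 3 (now 0.55)
Total bins used = 3

3


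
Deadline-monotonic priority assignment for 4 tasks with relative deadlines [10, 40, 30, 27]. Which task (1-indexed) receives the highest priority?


Sort tasks by relative deadline (ascending):
  Task 1: deadline = 10
  Task 4: deadline = 27
  Task 3: deadline = 30
  Task 2: deadline = 40
Priority order (highest first): [1, 4, 3, 2]
Highest priority task = 1

1


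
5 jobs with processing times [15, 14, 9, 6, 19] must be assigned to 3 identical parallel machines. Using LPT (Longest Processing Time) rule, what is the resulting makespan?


Sort jobs in decreasing order (LPT): [19, 15, 14, 9, 6]
Assign each job to the least loaded machine:
  Machine 1: jobs [19], load = 19
  Machine 2: jobs [15, 6], load = 21
  Machine 3: jobs [14, 9], load = 23
Makespan = max load = 23

23


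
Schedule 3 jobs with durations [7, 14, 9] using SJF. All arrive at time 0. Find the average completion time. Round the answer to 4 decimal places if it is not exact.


SJF order (ascending): [7, 9, 14]
Completion times:
  Job 1: burst=7, C=7
  Job 2: burst=9, C=16
  Job 3: burst=14, C=30
Average completion = 53/3 = 17.6667

17.6667


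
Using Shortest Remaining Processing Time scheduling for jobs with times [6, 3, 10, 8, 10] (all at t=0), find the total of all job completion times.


Since all jobs arrive at t=0, SRPT equals SPT ordering.
SPT order: [3, 6, 8, 10, 10]
Completion times:
  Job 1: p=3, C=3
  Job 2: p=6, C=9
  Job 3: p=8, C=17
  Job 4: p=10, C=27
  Job 5: p=10, C=37
Total completion time = 3 + 9 + 17 + 27 + 37 = 93

93


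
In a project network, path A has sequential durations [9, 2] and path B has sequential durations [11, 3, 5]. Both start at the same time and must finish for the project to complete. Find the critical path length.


Path A total = 9 + 2 = 11
Path B total = 11 + 3 + 5 = 19
Critical path = longest path = max(11, 19) = 19

19


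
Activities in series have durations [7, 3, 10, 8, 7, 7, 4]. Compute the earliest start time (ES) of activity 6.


Activity 6 starts after activities 1 through 5 complete.
Predecessor durations: [7, 3, 10, 8, 7]
ES = 7 + 3 + 10 + 8 + 7 = 35

35


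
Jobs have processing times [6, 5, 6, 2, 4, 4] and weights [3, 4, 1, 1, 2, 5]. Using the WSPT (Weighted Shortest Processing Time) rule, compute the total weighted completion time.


Compute p/w ratios and sort ascending (WSPT): [(4, 5), (5, 4), (6, 3), (2, 1), (4, 2), (6, 1)]
Compute weighted completion times:
  Job (p=4,w=5): C=4, w*C=5*4=20
  Job (p=5,w=4): C=9, w*C=4*9=36
  Job (p=6,w=3): C=15, w*C=3*15=45
  Job (p=2,w=1): C=17, w*C=1*17=17
  Job (p=4,w=2): C=21, w*C=2*21=42
  Job (p=6,w=1): C=27, w*C=1*27=27
Total weighted completion time = 187

187


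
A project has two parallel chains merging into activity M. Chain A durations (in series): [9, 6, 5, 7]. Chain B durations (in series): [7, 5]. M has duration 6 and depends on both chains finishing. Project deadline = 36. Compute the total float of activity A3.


Forward pass: ES(A3) = sum of predecessors on chain A = 15
EF = ES + duration = 15 + 5 = 20
Backward pass: LF(M) = deadline = 36; LS(M) = 36 - 6 = 30
LF(A3) = LS(M) - sum(successors on chain A) = 30 - 7 = 23
LS = LF - duration = 23 - 5 = 18
Total float = LS - ES = 18 - 15 = 3

3


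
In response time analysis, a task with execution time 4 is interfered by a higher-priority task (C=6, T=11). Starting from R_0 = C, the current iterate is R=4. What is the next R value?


R_next = C + ceil(R_prev / T_hp) * C_hp
ceil(4 / 11) = ceil(0.3636) = 1
Interference = 1 * 6 = 6
R_next = 4 + 6 = 10

10


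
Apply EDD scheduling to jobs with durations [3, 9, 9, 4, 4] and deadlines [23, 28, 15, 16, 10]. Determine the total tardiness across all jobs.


Sort by due date (EDD order): [(4, 10), (9, 15), (4, 16), (3, 23), (9, 28)]
Compute completion times and tardiness:
  Job 1: p=4, d=10, C=4, tardiness=max(0,4-10)=0
  Job 2: p=9, d=15, C=13, tardiness=max(0,13-15)=0
  Job 3: p=4, d=16, C=17, tardiness=max(0,17-16)=1
  Job 4: p=3, d=23, C=20, tardiness=max(0,20-23)=0
  Job 5: p=9, d=28, C=29, tardiness=max(0,29-28)=1
Total tardiness = 2

2


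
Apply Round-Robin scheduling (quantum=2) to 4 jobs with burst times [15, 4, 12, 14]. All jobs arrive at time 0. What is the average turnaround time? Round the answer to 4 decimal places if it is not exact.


Time quantum = 2
Execution trace:
  J1 runs 2 units, time = 2
  J2 runs 2 units, time = 4
  J3 runs 2 units, time = 6
  J4 runs 2 units, time = 8
  J1 runs 2 units, time = 10
  J2 runs 2 units, time = 12
  J3 runs 2 units, time = 14
  J4 runs 2 units, time = 16
  J1 runs 2 units, time = 18
  J3 runs 2 units, time = 20
  J4 runs 2 units, time = 22
  J1 runs 2 units, time = 24
  J3 runs 2 units, time = 26
  J4 runs 2 units, time = 28
  J1 runs 2 units, time = 30
  J3 runs 2 units, time = 32
  J4 runs 2 units, time = 34
  J1 runs 2 units, time = 36
  J3 runs 2 units, time = 38
  J4 runs 2 units, time = 40
  J1 runs 2 units, time = 42
  J4 runs 2 units, time = 44
  J1 runs 1 units, time = 45
Finish times: [45, 12, 38, 44]
Average turnaround = 139/4 = 34.75

34.75


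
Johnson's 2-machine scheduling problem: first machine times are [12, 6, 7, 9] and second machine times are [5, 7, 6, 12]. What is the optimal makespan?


Apply Johnson's rule:
  Group 1 (a <= b): [(2, 6, 7), (4, 9, 12)]
  Group 2 (a > b): [(3, 7, 6), (1, 12, 5)]
Optimal job order: [2, 4, 3, 1]
Schedule:
  Job 2: M1 done at 6, M2 done at 13
  Job 4: M1 done at 15, M2 done at 27
  Job 3: M1 done at 22, M2 done at 33
  Job 1: M1 done at 34, M2 done at 39
Makespan = 39

39


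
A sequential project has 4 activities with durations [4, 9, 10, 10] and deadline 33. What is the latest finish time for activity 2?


LF(activity 2) = deadline - sum of successor durations
Successors: activities 3 through 4 with durations [10, 10]
Sum of successor durations = 20
LF = 33 - 20 = 13

13


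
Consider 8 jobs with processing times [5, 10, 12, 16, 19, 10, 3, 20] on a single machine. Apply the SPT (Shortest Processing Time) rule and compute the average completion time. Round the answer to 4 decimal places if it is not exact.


Sort jobs by processing time (SPT order): [3, 5, 10, 10, 12, 16, 19, 20]
Compute completion times sequentially:
  Job 1: processing = 3, completes at 3
  Job 2: processing = 5, completes at 8
  Job 3: processing = 10, completes at 18
  Job 4: processing = 10, completes at 28
  Job 5: processing = 12, completes at 40
  Job 6: processing = 16, completes at 56
  Job 7: processing = 19, completes at 75
  Job 8: processing = 20, completes at 95
Sum of completion times = 323
Average completion time = 323/8 = 40.375

40.375


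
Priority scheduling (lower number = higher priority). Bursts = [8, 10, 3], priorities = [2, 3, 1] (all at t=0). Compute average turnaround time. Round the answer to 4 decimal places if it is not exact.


Sort by priority (ascending = highest first):
Order: [(1, 3), (2, 8), (3, 10)]
Completion times:
  Priority 1, burst=3, C=3
  Priority 2, burst=8, C=11
  Priority 3, burst=10, C=21
Average turnaround = 35/3 = 11.6667

11.6667


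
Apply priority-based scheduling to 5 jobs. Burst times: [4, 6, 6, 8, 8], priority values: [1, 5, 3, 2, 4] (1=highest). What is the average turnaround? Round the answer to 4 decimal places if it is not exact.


Sort by priority (ascending = highest first):
Order: [(1, 4), (2, 8), (3, 6), (4, 8), (5, 6)]
Completion times:
  Priority 1, burst=4, C=4
  Priority 2, burst=8, C=12
  Priority 3, burst=6, C=18
  Priority 4, burst=8, C=26
  Priority 5, burst=6, C=32
Average turnaround = 92/5 = 18.4

18.4


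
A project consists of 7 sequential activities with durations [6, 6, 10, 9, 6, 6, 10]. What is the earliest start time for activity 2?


Activity 2 starts after activities 1 through 1 complete.
Predecessor durations: [6]
ES = 6 = 6

6


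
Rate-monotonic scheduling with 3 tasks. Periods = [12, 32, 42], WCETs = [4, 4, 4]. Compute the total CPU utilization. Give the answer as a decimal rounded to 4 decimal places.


Compute individual utilizations (exact fractions):
  Task 1: C/T = 4/12 = 1/3 (approx. 0.3333)
  Task 2: C/T = 4/32 = 1/8 (approx. 0.125)
  Task 3: C/T = 4/42 = 2/21 (approx. 0.0952)
Total utilization U = 1/3 + 1/8 + 2/21 = 31/56
Rounded to 4 decimal places: U = 0.5536
RM (Liu & Layland) bound for 3 tasks = 0.779763; compare with U = 31/56 (approx. 0.553571)
U <= bound, so schedulable by RM sufficient condition.

0.5536
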